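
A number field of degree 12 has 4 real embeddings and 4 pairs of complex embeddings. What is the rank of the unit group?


By Dirichlet's unit theorem:
rank = r1 + r2 - 1
= 4 + 4 - 1
= 7

7


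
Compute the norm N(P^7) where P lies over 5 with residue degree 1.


N(P^a) = p^(a*f)
= 5^(7*1)
= 5^7
= 78125

78125


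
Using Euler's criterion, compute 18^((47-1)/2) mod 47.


p = 47 is prime and the exponent is (p-1)/2 = 23, so by Euler's criterion 18^23 = (18/47) = +1 or -1 mod 47.
Compute by square-and-multiply:
  23 = 16 + 4 + 2 + 1 (binary 10111)
  Repeated squaring mod 47: 18^1 = 18, 18^2 = 42, 18^4 = 25, 18^8 = 14, 18^16 = 8
  18^23 = 18^16 * 18^4 * 18^2 * 18^1 = 8 * 25 * 42 * 18 mod 47
    8 * 25 = 200 = 12 mod 47
    12 * 42 = 504 = 34 mod 47
    34 * 18 = 612 = 1 mod 47
  18^23 = 1 mod 47
Result 1: 18 is a quadratic residue mod 47.
18^23 mod 47 = 1

1


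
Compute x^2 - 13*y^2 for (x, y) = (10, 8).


x^2 - d*y^2
= 10^2 - 13*8^2
= 100 - 832
= -732

-732


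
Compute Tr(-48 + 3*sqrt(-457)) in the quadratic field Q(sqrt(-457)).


Tr(a + b*sqrt(d)) = (a + b*sqrt(d)) + (a - b*sqrt(d)) = 2a
= 2 * (-48)
= -96

-96


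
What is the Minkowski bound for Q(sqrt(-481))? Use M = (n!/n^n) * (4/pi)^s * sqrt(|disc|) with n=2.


d = -481, d mod 4 = 3, so disc(K) = 4d = -1924; |disc(K)| = 1924
Imaginary quadratic field, so n = 2, s = r2 = 1, r1 = 0
M = (n!/n^n) * (4/pi)^s * sqrt(|disc(K)|) = (2!/2^2) * (4/pi)^1 * sqrt(1924)
= 0.5 * 1.273240 * 43.863424
= 27.9243

27.9243


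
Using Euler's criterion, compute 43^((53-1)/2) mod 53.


p = 53 is prime and the exponent is (p-1)/2 = 26, so by Euler's criterion 43^26 = (43/53) = +1 or -1 mod 53.
Compute by square-and-multiply:
  26 = 16 + 8 + 2 (binary 11010)
  Repeated squaring mod 53: 43^1 = 43, 43^2 = 47, 43^4 = 36, 43^8 = 24, 43^16 = 46
  43^26 = 43^16 * 43^8 * 43^2 = 46 * 24 * 47 mod 53
    46 * 24 = 1104 = 44 mod 53
    44 * 47 = 2068 = 1 mod 53
  43^26 = 1 mod 53
Result 1: 43 is a quadratic residue mod 53.
43^26 mod 53 = 1

1


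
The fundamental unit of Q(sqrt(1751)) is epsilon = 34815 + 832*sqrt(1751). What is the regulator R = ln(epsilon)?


epsilon = 34815 + 832*sqrt(1751)
= 69630.0000
R = ln(69630.0000)
= 11.1510

11.1510


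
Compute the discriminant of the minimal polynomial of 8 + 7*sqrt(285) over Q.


The element 8 + 7*sqrt(285) has minimal polynomial:
x^2 - 16*x - 13901
Discriminant = (-16)^2 - 4*(-13901)
= 256 + 55604
= 55860

55860


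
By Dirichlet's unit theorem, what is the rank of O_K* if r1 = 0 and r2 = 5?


By Dirichlet's unit theorem:
rank = r1 + r2 - 1
= 0 + 5 - 1
= 4

4


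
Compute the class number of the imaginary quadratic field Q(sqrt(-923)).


K = Q(sqrt(-923)). d mod 4 = 1, so D = disc(K) = d = -923
h(K) equals the number of primitive reduced positive-definite forms (a, b, c) = a*x^2 + b*x*y + c*y^2 with b^2 - 4ac = D,
where reduced means |b| <= a <= c, with b >= 0 whenever |b| = a or a = c, and primitive means gcd(a, b, c) = 1.
Reduced forces 3a^2 <= |D| = 923, so 1 <= a <= 17; b must have the parity of D, and c = (b^2 - D)/(4a) must be an integer >= a.
Enumerate a = 1..17, b in [-a, a]:
  a=1: (1, 1, 231)  [1]
  a=2: none
  a=3: (3, -1, 77), (3, 1, 77)  [2]
  a=4..6: none
  a=7: (7, -1, 33), (7, 1, 33)  [2]
  a=8: none
  a=9: (9, -7, 27), (9, 7, 27)  [2]
  a=10: none
  a=11: (11, -1, 21), (11, 1, 21)  [2]
  a=12: none
  a=13: (13, 13, 21)  [1]
  a=14..17: none
Total reduced forms: 1 + 2 + 2 + 2 + 2 + 1 = 10
h = 10

10


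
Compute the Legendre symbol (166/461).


p = 461 is prime, so compute (166/461) with the reciprocity algorithm (Jacobi-symbol steps: pull out 2s via (2/n), flip via reciprocity, reduce):
  pull out 2: (2/461) = -1  (since 461 mod 8 = 5)
  reciprocity: (83/461) -> +(461/83)
  reduce: (46/83)
  pull out 2: (2/83) = -1  (since 83 mod 8 = 3)
  reciprocity: (23/83) -> -(83/23)
  reduce: (14/23)
  pull out 2: (2/23) = +1  (since 23 mod 8 = 7)
  reciprocity: (7/23) -> -(23/7)
  reduce: (2/7)
  pull out 2: (2/7) = +1  (since 7 mod 8 = 7)
  (1/7) = 1
Product of signs = 1
(166/461) = 1

1


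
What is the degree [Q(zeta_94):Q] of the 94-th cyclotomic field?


The degree equals Euler's totient phi(94).
94 = 2 * 47
phi(94) = 46

46


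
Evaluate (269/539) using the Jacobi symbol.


Compute (269/539) via quadratic reciprocity:
  reciprocity: (269/539) -> +(539/269)
  reduce: (1/269)
  (1/269) = 1
Product of signs = 1

1


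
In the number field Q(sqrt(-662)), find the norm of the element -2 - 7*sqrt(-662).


N(a + b*sqrt(d)) = a^2 - d*b^2
= (-2)^2 - (-662)*(-7)^2
= 4 + 32438
= 32442

32442


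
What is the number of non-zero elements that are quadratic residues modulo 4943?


For prime p, the number of non-zero quadratic residues is (p-1)/2.
= (4943-1)/2
= 2471

2471


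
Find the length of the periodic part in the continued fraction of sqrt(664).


Run the CF algorithm for sqrt(664).
a_0 = floor(sqrt(664)) = 25; set m_0=0, q_0=1.
Recurrence: m' = q*a - m,  q' = (d - m'^2)/q,  a' = floor((a_0 + m')/q').
  step 1: m=25, q=39, a=1
  step 2: m=14, q=12, a=3
  step 3: m=22, q=15, a=3
  step 4: m=23, q=9, a=5
  step 5: m=22, q=20, a=2
  step 6: m=18, q=17, a=2
  step 7: m=16, q=24, a=1
  step 8: m=8, q=25, a=1
  step 9: m=17, q=15, a=2
  step 10: m=13, q=33, a=1
  step 11: m=20, q=8, a=5
  step 12: m=20, q=33, a=1
  step 13: m=13, q=15, a=2
  step 14: m=17, q=25, a=1
  step 15: m=8, q=24, a=1
  step 16: m=16, q=17, a=2
  step 17: m=18, q=20, a=2
  step 18: m=22, q=9, a=5
  step 19: m=23, q=15, a=3
  step 20: m=22, q=12, a=3
  step 21: m=14, q=39, a=1
  step 22: m=25, q=1, a=50
a_22 = 2*a_0 = 50, so the period closes here.
sqrt(664) = [25; 1, 3, 3, 5, 2, 2, 1, 1, 2, 1, 5, 1, 2, 1, 1, 2, 2, 5, 3, 3, 1, 50]
Period length = 22

22


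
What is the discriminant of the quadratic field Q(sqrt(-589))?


For K = Q(sqrt(d)) with d squarefree: disc(K) = d if d = 1 mod 4, and disc(K) = 4d if d = 2 or 3 mod 4.
Here d = -589, and d mod 4 = 3.
d = 3 mod 4, not 1 (O_K = Z[sqrt(d)]), so disc(K) = 4d = 4 * (-589) = -2356

-2356


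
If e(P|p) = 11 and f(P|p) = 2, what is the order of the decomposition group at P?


|D_P| = e * f
= 11 * 2
= 22

22


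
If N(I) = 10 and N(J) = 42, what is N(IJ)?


N(IJ) = N(I) * N(J)
= 10 * 42
= 420

420


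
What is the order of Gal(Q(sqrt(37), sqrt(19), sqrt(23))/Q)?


The 3 square roots of distinct primes are multiplicatively independent over Q,
so [K:Q] = 2^3 and Gal(K/Q) is isomorphic to (Z/2Z)^3.
|Gal| = 2^3 = 8

8


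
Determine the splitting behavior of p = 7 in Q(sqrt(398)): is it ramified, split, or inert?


K = Q(sqrt(398)). Since d mod 4 = 2, disc(K) = 1592.
Check p | disc: 1592 mod 7 = 3.
p does not divide disc. Compute Legendre symbol (d/p):
6^((7-1)/2) mod 7 = -1
(d/p) = -1, so p is inert: (p) stays prime with e=1, f=2, g=1.
Therefore p is inert.

inert


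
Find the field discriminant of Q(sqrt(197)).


For K = Q(sqrt(d)) with d squarefree: disc(K) = d if d = 1 mod 4, and disc(K) = 4d if d = 2 or 3 mod 4.
Here d = 197, and d mod 4 = 1.
d = 1 mod 4 (O_K = Z[(1+sqrt(d))/2]), so disc(K) = d = 197

197


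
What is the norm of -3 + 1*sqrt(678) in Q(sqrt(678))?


N(a + b*sqrt(d)) = a^2 - d*b^2
= (-3)^2 - (678)*(1)^2
= 9 - 678
= -669

-669


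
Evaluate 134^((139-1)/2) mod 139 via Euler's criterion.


p = 139 is prime and the exponent is (p-1)/2 = 69, so by Euler's criterion 134^69 = (134/139) = +1 or -1 mod 139.
Compute by square-and-multiply:
  69 = 64 + 4 + 1 (binary 1000101)
  Repeated squaring mod 139: 134^1 = 134, 134^2 = 25, 134^4 = 69, 134^8 = 35, 134^16 = 113, 134^32 = 120, 134^64 = 83
  134^69 = 134^64 * 134^4 * 134^1 = 83 * 69 * 134 mod 139
    83 * 69 = 5727 = 28 mod 139
    28 * 134 = 3752 = 138 mod 139
  134^69 = 138 mod 139
Result 138 = p - 1 = -1 mod 139: 134 is a quadratic non-residue mod 139. As a residue in [0, p-1] the value is 138.
134^69 mod 139 = 138

138


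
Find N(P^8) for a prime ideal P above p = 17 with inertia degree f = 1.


N(P^a) = p^(a*f)
= 17^(8*1)
= 17^8
= 6975757441

6975757441


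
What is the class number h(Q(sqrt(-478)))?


K = Q(sqrt(-478)). d mod 4 = 2, so D = disc(K) = 4d = -1912
h(K) equals the number of primitive reduced positive-definite forms (a, b, c) = a*x^2 + b*x*y + c*y^2 with b^2 - 4ac = D,
where reduced means |b| <= a <= c, with b >= 0 whenever |b| = a or a = c, and primitive means gcd(a, b, c) = 1.
Reduced forces 3a^2 <= |D| = 1912, so 1 <= a <= 25; b must have the parity of D, and c = (b^2 - D)/(4a) must be an integer >= a.
Enumerate a = 1..25, b in [-a, a]:
  a=1: (1, 0, 478)  [1]
  a=2: (2, 0, 239)  [1]
  a=3..12: none
  a=13: (13, -8, 38), (13, 8, 38)  [2]
  a=14..16: none
  a=17: (17, -14, 31), (17, 14, 31)  [2]
  a=18: none
  a=19: (19, -8, 26), (19, 8, 26)  [2]
  a=20..25: none
Total reduced forms: 1 + 1 + 2 + 2 + 2 = 8
h = 8

8


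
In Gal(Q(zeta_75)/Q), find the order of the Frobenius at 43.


The Frobenius at p in Gal(Q(zeta_n)/Q) = (Z/nZ)* is the class of p, so its order is ord_75(43), the smallest k >= 1 with 43^k = 1 mod 75.
n = 75 = 3 * 5^2, phi(75) = 40; the order divides phi(n).
Divisors of 40: 1, 2, 4, 5, 8, 10, 20, 40
Repeated squaring mod 75: 43^1 = 43, 43^2 = 49, 43^4 = 1, 43^8 = 1, 43^16 = 1, 43^32 = 1
Test divisors in increasing order:
  k=1: 43^1 = 43 mod 75
  k=2: 43^2 = 49 mod 75
  k=4: 43^4 = 1 mod 75  <- first divisor giving 1
Order = 4

4


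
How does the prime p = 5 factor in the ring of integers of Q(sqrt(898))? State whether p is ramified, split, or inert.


K = Q(sqrt(898)). Since d mod 4 = 2, disc(K) = 3592.
Check p | disc: 3592 mod 5 = 2.
p does not divide disc. Compute Legendre symbol (d/p):
3^((5-1)/2) mod 5 = -1
(d/p) = -1, so p is inert: (p) stays prime with e=1, f=2, g=1.
Therefore p is inert.

inert


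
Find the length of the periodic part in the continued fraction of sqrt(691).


Run the CF algorithm for sqrt(691).
a_0 = floor(sqrt(691)) = 26; set m_0=0, q_0=1.
Recurrence: m' = q*a - m,  q' = (d - m'^2)/q,  a' = floor((a_0 + m')/q').
  step 1: m=26, q=15, a=3
  step 2: m=19, q=22, a=2
  step 3: m=25, q=3, a=17
  step 4: m=26, q=5, a=10
  step 5: m=24, q=23, a=2
  step 6: m=22, q=9, a=5
  step 7: m=23, q=18, a=2
  step 8: m=13, q=29, a=1
  step 9: m=16, q=15, a=2
  step 10: m=14, q=33, a=1
  step 11: m=19, q=10, a=4
  step 12: m=21, q=25, a=1
  step 13: m=4, q=27, a=1
  step 14: m=23, q=6, a=8
  step 15: m=25, q=11, a=4
  step 16: m=19, q=30, a=1
  step 17: m=11, q=19, a=1
  step 18: m=8, q=33, a=1
  step 19: m=25, q=2, a=25
  step 20: m=25, q=33, a=1
  step 21: m=8, q=19, a=1
  step 22: m=11, q=30, a=1
  step 23: m=19, q=11, a=4
  step 24: m=25, q=6, a=8
  step 25: m=23, q=27, a=1
  step 26: m=4, q=25, a=1
  step 27: m=21, q=10, a=4
  step 28: m=19, q=33, a=1
  step 29: m=14, q=15, a=2
  step 30: m=16, q=29, a=1
  step 31: m=13, q=18, a=2
  step 32: m=23, q=9, a=5
  step 33: m=22, q=23, a=2
  step 34: m=24, q=5, a=10
  step 35: m=26, q=3, a=17
  step 36: m=25, q=22, a=2
  step 37: m=19, q=15, a=3
  step 38: m=26, q=1, a=52
a_38 = 2*a_0 = 52, so the period closes here.
sqrt(691) = [26; 3, 2, 17, 10, 2, 5, 2, 1, 2, 1, 4, 1, 1, 8, 4, 1, 1, 1, 25, 1, 1, 1, 4, 8, 1, 1, 4, 1, 2, 1, 2, 5, 2, 10, 17, 2, 3, 52]
Period length = 38

38


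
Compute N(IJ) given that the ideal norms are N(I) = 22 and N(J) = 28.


N(IJ) = N(I) * N(J)
= 22 * 28
= 616

616


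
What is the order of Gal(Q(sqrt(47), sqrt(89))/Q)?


The 2 square roots of distinct primes are multiplicatively independent over Q,
so [K:Q] = 2^2 and Gal(K/Q) is isomorphic to (Z/2Z)^2.
|Gal| = 2^2 = 4

4


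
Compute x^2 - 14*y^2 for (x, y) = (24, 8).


x^2 - d*y^2
= 24^2 - 14*8^2
= 576 - 896
= -320

-320


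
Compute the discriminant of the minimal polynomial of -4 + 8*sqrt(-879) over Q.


The element -4 + 8*sqrt(-879) has minimal polynomial:
x^2 + 8*x + 56272
Discriminant = (8)^2 - 4*(56272)
= 64 - 225088
= -225024

-225024


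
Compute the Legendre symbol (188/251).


p = 251 is prime, so compute (188/251) with the reciprocity algorithm (Jacobi-symbol steps: pull out 2s via (2/n), flip via reciprocity, reduce):
  pull out 2: (2/251) = -1  (since 251 mod 8 = 3)
  pull out 2: (2/251) = -1  (since 251 mod 8 = 3)
  reciprocity: (47/251) -> -(251/47)
  reduce: (16/47)
  pull out 2: (2/47) = +1  (since 47 mod 8 = 7)
  pull out 2: (2/47) = +1  (since 47 mod 8 = 7)
  pull out 2: (2/47) = +1  (since 47 mod 8 = 7)
  pull out 2: (2/47) = +1  (since 47 mod 8 = 7)
  (1/47) = 1
Product of signs = -1
(188/251) = -1

-1


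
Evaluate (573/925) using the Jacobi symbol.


Compute (573/925) via quadratic reciprocity:
  reciprocity: (573/925) -> +(925/573)
  reduce: (352/573)
  pull out 2: (2/573) = -1  (since 573 mod 8 = 5)
  pull out 2: (2/573) = -1  (since 573 mod 8 = 5)
  pull out 2: (2/573) = -1  (since 573 mod 8 = 5)
  pull out 2: (2/573) = -1  (since 573 mod 8 = 5)
  pull out 2: (2/573) = -1  (since 573 mod 8 = 5)
  reciprocity: (11/573) -> +(573/11)
  reduce: (1/11)
  (1/11) = 1
Product of signs = -1

-1


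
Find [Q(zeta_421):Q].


The degree equals Euler's totient phi(421).
421 = 421
phi(421) = 420

420


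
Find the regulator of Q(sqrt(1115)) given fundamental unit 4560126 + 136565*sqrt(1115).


epsilon = 4560126 + 136565*sqrt(1115)
= 9.1203e+06
R = ln(9.1203e+06)
= 16.0260

16.0260


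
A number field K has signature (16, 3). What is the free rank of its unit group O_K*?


By Dirichlet's unit theorem:
rank = r1 + r2 - 1
= 16 + 3 - 1
= 18

18


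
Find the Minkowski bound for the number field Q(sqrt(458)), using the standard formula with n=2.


d = 458, d mod 4 = 2, so disc(K) = 4d = 1832; |disc(K)| = 1832
Real quadratic field, so n = 2, s = r2 = 0, r1 = 2
M = (n!/n^n) * (4/pi)^s * sqrt(|disc(K)|) = (2!/2^2) * (4/pi)^0 * sqrt(1832)
= 0.5 * 1.000000 * 42.801869
= 21.4009

21.4009


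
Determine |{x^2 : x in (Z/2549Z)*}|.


For prime p, the number of non-zero quadratic residues is (p-1)/2.
= (2549-1)/2
= 1274

1274


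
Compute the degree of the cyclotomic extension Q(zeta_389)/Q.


The degree equals Euler's totient phi(389).
389 = 389
phi(389) = 388

388


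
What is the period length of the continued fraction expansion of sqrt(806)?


Run the CF algorithm for sqrt(806).
a_0 = floor(sqrt(806)) = 28; set m_0=0, q_0=1.
Recurrence: m' = q*a - m,  q' = (d - m'^2)/q,  a' = floor((a_0 + m')/q').
  step 1: m=28, q=22, a=2
  step 2: m=16, q=25, a=1
  step 3: m=9, q=29, a=1
  step 4: m=20, q=14, a=3
  step 5: m=22, q=23, a=2
  step 6: m=24, q=10, a=5
  step 7: m=26, q=13, a=4
  step 8: m=26, q=10, a=5
  step 9: m=24, q=23, a=2
  step 10: m=22, q=14, a=3
  step 11: m=20, q=29, a=1
  step 12: m=9, q=25, a=1
  step 13: m=16, q=22, a=2
  step 14: m=28, q=1, a=56
a_14 = 2*a_0 = 56, so the period closes here.
sqrt(806) = [28; 2, 1, 1, 3, 2, 5, 4, 5, 2, 3, 1, 1, 2, 56]
Period length = 14

14


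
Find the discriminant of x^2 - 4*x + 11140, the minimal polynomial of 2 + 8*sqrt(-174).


The element 2 + 8*sqrt(-174) has minimal polynomial:
x^2 - 4*x + 11140
Discriminant = (-4)^2 - 4*(11140)
= 16 - 44560
= -44544

-44544


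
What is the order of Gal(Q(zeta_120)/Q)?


|Gal(Q(zeta_120)/Q)| = phi(120)
= 32

32


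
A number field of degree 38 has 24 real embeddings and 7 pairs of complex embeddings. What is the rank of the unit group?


By Dirichlet's unit theorem:
rank = r1 + r2 - 1
= 24 + 7 - 1
= 30

30


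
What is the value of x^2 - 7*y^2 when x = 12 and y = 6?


x^2 - d*y^2
= 12^2 - 7*6^2
= 144 - 252
= -108

-108


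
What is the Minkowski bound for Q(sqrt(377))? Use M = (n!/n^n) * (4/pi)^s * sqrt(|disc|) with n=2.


d = 377, d mod 4 = 1, so disc(K) = d = 377; |disc(K)| = 377
Real quadratic field, so n = 2, s = r2 = 0, r1 = 2
M = (n!/n^n) * (4/pi)^s * sqrt(|disc(K)|) = (2!/2^2) * (4/pi)^0 * sqrt(377)
= 0.5 * 1.000000 * 19.416488
= 9.7082

9.7082


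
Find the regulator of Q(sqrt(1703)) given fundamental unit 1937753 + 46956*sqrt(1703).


epsilon = 1937753 + 46956*sqrt(1703)
= 3.8755e+06
R = ln(3.8755e+06)
= 15.1702

15.1702


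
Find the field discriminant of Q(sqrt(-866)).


For K = Q(sqrt(d)) with d squarefree: disc(K) = d if d = 1 mod 4, and disc(K) = 4d if d = 2 or 3 mod 4.
Here d = -866, and d mod 4 = 2.
d = 2 mod 4, not 1 (O_K = Z[sqrt(d)]), so disc(K) = 4d = 4 * (-866) = -3464

-3464


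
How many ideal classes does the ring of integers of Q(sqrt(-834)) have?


K = Q(sqrt(-834)). d mod 4 = 2, so D = disc(K) = 4d = -3336
h(K) equals the number of primitive reduced positive-definite forms (a, b, c) = a*x^2 + b*x*y + c*y^2 with b^2 - 4ac = D,
where reduced means |b| <= a <= c, with b >= 0 whenever |b| = a or a = c, and primitive means gcd(a, b, c) = 1.
Reduced forces 3a^2 <= |D| = 3336, so 1 <= a <= 33; b must have the parity of D, and c = (b^2 - D)/(4a) must be an integer >= a.
Enumerate a = 1..33, b in [-a, a]:
  a=1: (1, 0, 834)  [1]
  a=2: (2, 0, 417)  [1]
  a=3: (3, 0, 278)  [1]
  a=4: none
  a=5: (5, -2, 167), (5, 2, 167)  [2]
  a=6: (6, 0, 139)  [1]
  a=7..9: none
  a=10: (10, -8, 85), (10, 8, 85)  [2]
  a=11..14: none
  a=15: (15, -12, 58), (15, 12, 58)  [2]
  a=16: none
  a=17: (17, -8, 50), (17, 8, 50)  [2]
  a=18..24: none
  a=25: (25, -8, 34), (25, 8, 34)  [2]
  a=26..28: none
  a=29: (29, -12, 30), (29, 12, 30)  [2]
  a=30..33: none
Total reduced forms: 1 + 1 + 1 + 2 + 1 + 2 + 2 + 2 + 2 + 2 = 16
h = 16

16


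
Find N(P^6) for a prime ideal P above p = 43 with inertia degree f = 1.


N(P^a) = p^(a*f)
= 43^(6*1)
= 43^6
= 6321363049

6321363049


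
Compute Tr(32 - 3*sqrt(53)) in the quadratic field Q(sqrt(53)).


Tr(a + b*sqrt(d)) = (a + b*sqrt(d)) + (a - b*sqrt(d)) = 2a
= 2 * (32)
= 64

64


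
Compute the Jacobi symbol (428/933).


Compute (428/933) via quadratic reciprocity:
  pull out 2: (2/933) = -1  (since 933 mod 8 = 5)
  pull out 2: (2/933) = -1  (since 933 mod 8 = 5)
  reciprocity: (107/933) -> +(933/107)
  reduce: (77/107)
  reciprocity: (77/107) -> +(107/77)
  reduce: (30/77)
  pull out 2: (2/77) = -1  (since 77 mod 8 = 5)
  reciprocity: (15/77) -> +(77/15)
  reduce: (2/15)
  pull out 2: (2/15) = +1  (since 15 mod 8 = 7)
  (1/15) = 1
Product of signs = -1

-1


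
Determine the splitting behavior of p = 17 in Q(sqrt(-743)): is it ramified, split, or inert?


K = Q(sqrt(-743)). Since d mod 4 = 1, disc(K) = -743.
Check p | disc: -743 mod 17 = 5.
p does not divide disc. Compute Legendre symbol (d/p):
5^((17-1)/2) mod 17 = -1
(d/p) = -1, so p is inert: (p) stays prime with e=1, f=2, g=1.
Therefore p is inert.

inert


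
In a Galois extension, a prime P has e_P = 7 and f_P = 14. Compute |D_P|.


|D_P| = e * f
= 7 * 14
= 98

98


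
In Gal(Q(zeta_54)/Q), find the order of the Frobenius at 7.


The Frobenius at p in Gal(Q(zeta_n)/Q) = (Z/nZ)* is the class of p, so its order is ord_54(7), the smallest k >= 1 with 7^k = 1 mod 54.
n = 54 = 2 * 3^3, phi(54) = 18; the order divides phi(n).
Divisors of 18: 1, 2, 3, 6, 9, 18
Repeated squaring mod 54: 7^1 = 7, 7^2 = 49, 7^4 = 25, 7^8 = 31, 7^16 = 43
Test divisors in increasing order:
  k=1: 7^1 = 7 mod 54
  k=2: 7^2 = 49 mod 54
  k=3: 7^3 = 49 * 7 = 19 mod 54
  k=6: 7^6 = 25 * 49 = 37 mod 54
  k=9: 7^9 = 31 * 7 = 1 mod 54  <- first divisor giving 1
Order = 9

9


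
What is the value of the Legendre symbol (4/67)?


p = 67 is prime, so compute (4/67) with the reciprocity algorithm (Jacobi-symbol steps: pull out 2s via (2/n), flip via reciprocity, reduce):
  pull out 2: (2/67) = -1  (since 67 mod 8 = 3)
  pull out 2: (2/67) = -1  (since 67 mod 8 = 3)
  (1/67) = 1
Product of signs = 1
(4/67) = 1

1


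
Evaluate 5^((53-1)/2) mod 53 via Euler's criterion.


p = 53 is prime and the exponent is (p-1)/2 = 26, so by Euler's criterion 5^26 = (5/53) = +1 or -1 mod 53.
Compute by square-and-multiply:
  26 = 16 + 8 + 2 (binary 11010)
  Repeated squaring mod 53: 5^1 = 5, 5^2 = 25, 5^4 = 42, 5^8 = 15, 5^16 = 13
  5^26 = 5^16 * 5^8 * 5^2 = 13 * 15 * 25 mod 53
    13 * 15 = 195 = 36 mod 53
    36 * 25 = 900 = 52 mod 53
  5^26 = 52 mod 53
Result 52 = p - 1 = -1 mod 53: 5 is a quadratic non-residue mod 53. As a residue in [0, p-1] the value is 52.
5^26 mod 53 = 52

52


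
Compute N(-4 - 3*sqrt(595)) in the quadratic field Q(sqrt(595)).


N(a + b*sqrt(d)) = a^2 - d*b^2
= (-4)^2 - (595)*(-3)^2
= 16 - 5355
= -5339

-5339


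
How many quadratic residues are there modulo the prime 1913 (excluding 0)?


For prime p, the number of non-zero quadratic residues is (p-1)/2.
= (1913-1)/2
= 956

956


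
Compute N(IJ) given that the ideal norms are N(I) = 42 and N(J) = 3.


N(IJ) = N(I) * N(J)
= 42 * 3
= 126

126


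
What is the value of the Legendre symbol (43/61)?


p = 61 is prime, so compute (43/61) with the reciprocity algorithm (Jacobi-symbol steps: pull out 2s via (2/n), flip via reciprocity, reduce):
  reciprocity: (43/61) -> +(61/43)
  reduce: (18/43)
  pull out 2: (2/43) = -1  (since 43 mod 8 = 3)
  reciprocity: (9/43) -> +(43/9)
  reduce: (7/9)
  reciprocity: (7/9) -> +(9/7)
  reduce: (2/7)
  pull out 2: (2/7) = +1  (since 7 mod 8 = 7)
  (1/7) = 1
Product of signs = -1
(43/61) = -1

-1


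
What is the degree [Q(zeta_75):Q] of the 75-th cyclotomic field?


The degree equals Euler's totient phi(75).
75 = 3 * 5^2
phi(75) = 40

40


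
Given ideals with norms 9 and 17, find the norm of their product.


N(IJ) = N(I) * N(J)
= 9 * 17
= 153

153


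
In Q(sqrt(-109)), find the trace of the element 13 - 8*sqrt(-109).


Tr(a + b*sqrt(d)) = (a + b*sqrt(d)) + (a - b*sqrt(d)) = 2a
= 2 * (13)
= 26

26


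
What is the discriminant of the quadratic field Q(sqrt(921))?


For K = Q(sqrt(d)) with d squarefree: disc(K) = d if d = 1 mod 4, and disc(K) = 4d if d = 2 or 3 mod 4.
Here d = 921, and d mod 4 = 1.
d = 1 mod 4 (O_K = Z[(1+sqrt(d))/2]), so disc(K) = d = 921

921


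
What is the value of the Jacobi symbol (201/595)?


Compute (201/595) via quadratic reciprocity:
  reciprocity: (201/595) -> +(595/201)
  reduce: (193/201)
  reciprocity: (193/201) -> +(201/193)
  reduce: (8/193)
  pull out 2: (2/193) = +1  (since 193 mod 8 = 1)
  pull out 2: (2/193) = +1  (since 193 mod 8 = 1)
  pull out 2: (2/193) = +1  (since 193 mod 8 = 1)
  (1/193) = 1
Product of signs = 1

1


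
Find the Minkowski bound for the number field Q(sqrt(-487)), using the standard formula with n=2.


d = -487, d mod 4 = 1, so disc(K) = d = -487; |disc(K)| = 487
Imaginary quadratic field, so n = 2, s = r2 = 1, r1 = 0
M = (n!/n^n) * (4/pi)^s * sqrt(|disc(K)|) = (2!/2^2) * (4/pi)^1 * sqrt(487)
= 0.5 * 1.273240 * 22.068076
= 14.0490

14.0490


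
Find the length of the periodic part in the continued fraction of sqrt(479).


Run the CF algorithm for sqrt(479).
a_0 = floor(sqrt(479)) = 21; set m_0=0, q_0=1.
Recurrence: m' = q*a - m,  q' = (d - m'^2)/q,  a' = floor((a_0 + m')/q').
  step 1: m=21, q=38, a=1
  step 2: m=17, q=5, a=7
  step 3: m=18, q=31, a=1
  step 4: m=13, q=10, a=3
  step 5: m=17, q=19, a=2
  step 6: m=21, q=2, a=21
  step 7: m=21, q=19, a=2
  step 8: m=17, q=10, a=3
  step 9: m=13, q=31, a=1
  step 10: m=18, q=5, a=7
  step 11: m=17, q=38, a=1
  step 12: m=21, q=1, a=42
a_12 = 2*a_0 = 42, so the period closes here.
sqrt(479) = [21; 1, 7, 1, 3, 2, 21, 2, 3, 1, 7, 1, 42]
Period length = 12

12


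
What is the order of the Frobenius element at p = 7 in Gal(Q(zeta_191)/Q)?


The Frobenius at p in Gal(Q(zeta_n)/Q) = (Z/nZ)* is the class of p, so its order is ord_191(7), the smallest k >= 1 with 7^k = 1 mod 191.
n = 191 = 191, phi(191) = 190; the order divides phi(n).
Divisors of 190: 1, 2, 5, 10, 19, 38, 95, 190
Repeated squaring mod 191: 7^1 = 7, 7^2 = 49, 7^4 = 109, 7^8 = 39, 7^16 = 184, 7^32 = 49, 7^64 = 109, 7^128 = 39
Test divisors in increasing order:
  k=1: 7^1 = 7 mod 191
  k=2: 7^2 = 49 mod 191
  k=5: 7^5 = 109 * 7 = 190 mod 191
  k=10: 7^10 = 39 * 49 = 1 mod 191  <- first divisor giving 1
Order = 10

10


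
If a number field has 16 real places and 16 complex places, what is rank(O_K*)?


By Dirichlet's unit theorem:
rank = r1 + r2 - 1
= 16 + 16 - 1
= 31

31


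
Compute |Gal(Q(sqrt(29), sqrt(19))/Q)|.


The 2 square roots of distinct primes are multiplicatively independent over Q,
so [K:Q] = 2^2 and Gal(K/Q) is isomorphic to (Z/2Z)^2.
|Gal| = 2^2 = 4

4


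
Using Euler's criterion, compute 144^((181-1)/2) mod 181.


p = 181 is prime and the exponent is (p-1)/2 = 90, so by Euler's criterion 144^90 = (144/181) = +1 or -1 mod 181.
Compute by square-and-multiply:
  90 = 64 + 16 + 8 + 2 (binary 1011010)
  Repeated squaring mod 181: 144^1 = 144, 144^2 = 102, 144^4 = 87, 144^8 = 148, 144^16 = 3, 144^32 = 9, 144^64 = 81
  144^90 = 144^64 * 144^16 * 144^8 * 144^2 = 81 * 3 * 148 * 102 mod 181
    81 * 3 = 243 = 62 mod 181
    62 * 148 = 9176 = 126 mod 181
    126 * 102 = 12852 = 1 mod 181
  144^90 = 1 mod 181
Result 1: 144 is a quadratic residue mod 181.
144^90 mod 181 = 1

1


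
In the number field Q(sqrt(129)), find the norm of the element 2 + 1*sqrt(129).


N(a + b*sqrt(d)) = a^2 - d*b^2
= (2)^2 - (129)*(1)^2
= 4 - 129
= -125

-125


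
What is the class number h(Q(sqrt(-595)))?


K = Q(sqrt(-595)). d mod 4 = 1, so D = disc(K) = d = -595
h(K) equals the number of primitive reduced positive-definite forms (a, b, c) = a*x^2 + b*x*y + c*y^2 with b^2 - 4ac = D,
where reduced means |b| <= a <= c, with b >= 0 whenever |b| = a or a = c, and primitive means gcd(a, b, c) = 1.
Reduced forces 3a^2 <= |D| = 595, so 1 <= a <= 14; b must have the parity of D, and c = (b^2 - D)/(4a) must be an integer >= a.
Enumerate a = 1..14, b in [-a, a]:
  a=1: (1, 1, 149)  [1]
  a=2..4: none
  a=5: (5, 5, 31)  [1]
  a=6: none
  a=7: (7, 7, 23)  [1]
  a=8..12: none
  a=13: (13, 9, 13)  [1]
  a=14: none
Total reduced forms: 1 + 1 + 1 + 1 = 4
h = 4

4


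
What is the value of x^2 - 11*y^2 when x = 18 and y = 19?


x^2 - d*y^2
= 18^2 - 11*19^2
= 324 - 3971
= -3647

-3647


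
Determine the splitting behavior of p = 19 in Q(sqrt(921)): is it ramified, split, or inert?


K = Q(sqrt(921)). Since d mod 4 = 1, disc(K) = 921.
Check p | disc: 921 mod 19 = 9.
p does not divide disc. Compute Legendre symbol (d/p):
9^((19-1)/2) mod 19 = 1
(d/p) = 1, so p splits: (p) = P*P' with e=1, f=1, g=2.
Therefore p is split.

split


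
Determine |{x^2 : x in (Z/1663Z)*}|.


For prime p, the number of non-zero quadratic residues is (p-1)/2.
= (1663-1)/2
= 831

831


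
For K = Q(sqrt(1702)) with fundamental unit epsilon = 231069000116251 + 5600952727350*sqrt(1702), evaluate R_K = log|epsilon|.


epsilon = 231069000116251 + 5600952727350*sqrt(1702)
= 4.6214e+14
R = ln(4.6214e+14)
= 33.7669

33.7669


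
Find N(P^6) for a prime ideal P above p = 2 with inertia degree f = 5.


N(P^a) = p^(a*f)
= 2^(6*5)
= 2^30
= 1073741824

1073741824


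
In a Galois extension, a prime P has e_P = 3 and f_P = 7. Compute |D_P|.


|D_P| = e * f
= 3 * 7
= 21

21


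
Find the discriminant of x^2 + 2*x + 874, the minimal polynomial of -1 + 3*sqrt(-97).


The element -1 + 3*sqrt(-97) has minimal polynomial:
x^2 + 2*x + 874
Discriminant = (2)^2 - 4*(874)
= 4 - 3496
= -3492

-3492


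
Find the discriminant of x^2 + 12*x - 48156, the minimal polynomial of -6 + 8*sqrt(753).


The element -6 + 8*sqrt(753) has minimal polynomial:
x^2 + 12*x - 48156
Discriminant = (12)^2 - 4*(-48156)
= 144 + 192624
= 192768

192768


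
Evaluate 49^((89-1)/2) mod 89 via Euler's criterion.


p = 89 is prime and the exponent is (p-1)/2 = 44, so by Euler's criterion 49^44 = (49/89) = +1 or -1 mod 89.
Compute by square-and-multiply:
  44 = 32 + 8 + 4 (binary 101100)
  Repeated squaring mod 89: 49^1 = 49, 49^2 = 87, 49^4 = 4, 49^8 = 16, 49^16 = 78, 49^32 = 32
  49^44 = 49^32 * 49^8 * 49^4 = 32 * 16 * 4 mod 89
    32 * 16 = 512 = 67 mod 89
    67 * 4 = 268 = 1 mod 89
  49^44 = 1 mod 89
Result 1: 49 is a quadratic residue mod 89.
49^44 mod 89 = 1

1


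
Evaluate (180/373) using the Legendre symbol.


p = 373 is prime, so compute (180/373) with the reciprocity algorithm (Jacobi-symbol steps: pull out 2s via (2/n), flip via reciprocity, reduce):
  pull out 2: (2/373) = -1  (since 373 mod 8 = 5)
  pull out 2: (2/373) = -1  (since 373 mod 8 = 5)
  reciprocity: (45/373) -> +(373/45)
  reduce: (13/45)
  reciprocity: (13/45) -> +(45/13)
  reduce: (6/13)
  pull out 2: (2/13) = -1  (since 13 mod 8 = 5)
  reciprocity: (3/13) -> +(13/3)
  reduce: (1/3)
  (1/3) = 1
Product of signs = -1
(180/373) = -1

-1


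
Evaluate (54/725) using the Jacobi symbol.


Compute (54/725) via quadratic reciprocity:
  pull out 2: (2/725) = -1  (since 725 mod 8 = 5)
  reciprocity: (27/725) -> +(725/27)
  reduce: (23/27)
  reciprocity: (23/27) -> -(27/23)
  reduce: (4/23)
  pull out 2: (2/23) = +1  (since 23 mod 8 = 7)
  pull out 2: (2/23) = +1  (since 23 mod 8 = 7)
  (1/23) = 1
Product of signs = 1

1


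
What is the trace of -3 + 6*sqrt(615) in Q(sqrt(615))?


Tr(a + b*sqrt(d)) = (a + b*sqrt(d)) + (a - b*sqrt(d)) = 2a
= 2 * (-3)
= -6

-6


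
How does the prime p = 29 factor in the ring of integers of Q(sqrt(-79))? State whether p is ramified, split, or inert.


K = Q(sqrt(-79)). Since d mod 4 = 1, disc(K) = -79.
Check p | disc: -79 mod 29 = 8.
p does not divide disc. Compute Legendre symbol (d/p):
8^((29-1)/2) mod 29 = -1
(d/p) = -1, so p is inert: (p) stays prime with e=1, f=2, g=1.
Therefore p is inert.

inert


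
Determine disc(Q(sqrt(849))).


For K = Q(sqrt(d)) with d squarefree: disc(K) = d if d = 1 mod 4, and disc(K) = 4d if d = 2 or 3 mod 4.
Here d = 849, and d mod 4 = 1.
d = 1 mod 4 (O_K = Z[(1+sqrt(d))/2]), so disc(K) = d = 849

849


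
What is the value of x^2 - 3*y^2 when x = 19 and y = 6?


x^2 - d*y^2
= 19^2 - 3*6^2
= 361 - 108
= 253

253


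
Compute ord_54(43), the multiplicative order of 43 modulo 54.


We want ord_54(43), the smallest k >= 1 with 43^k = 1 mod 54.
n = 54 = 2 * 3^3, phi(54) = 18; the order divides phi(n).
Divisors of 18: 1, 2, 3, 6, 9, 18
Repeated squaring mod 54: 43^1 = 43, 43^2 = 13, 43^4 = 7, 43^8 = 49, 43^16 = 25
Test divisors in increasing order:
  k=1: 43^1 = 43 mod 54
  k=2: 43^2 = 13 mod 54
  k=3: 43^3 = 13 * 43 = 19 mod 54
  k=6: 43^6 = 7 * 13 = 37 mod 54
  k=9: 43^9 = 49 * 43 = 1 mod 54  <- first divisor giving 1
Order = 9

9


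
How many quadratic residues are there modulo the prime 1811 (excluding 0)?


For prime p, the number of non-zero quadratic residues is (p-1)/2.
= (1811-1)/2
= 905

905


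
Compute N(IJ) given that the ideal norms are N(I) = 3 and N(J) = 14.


N(IJ) = N(I) * N(J)
= 3 * 14
= 42

42


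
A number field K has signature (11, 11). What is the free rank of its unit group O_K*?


By Dirichlet's unit theorem:
rank = r1 + r2 - 1
= 11 + 11 - 1
= 21

21


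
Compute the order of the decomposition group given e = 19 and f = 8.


|D_P| = e * f
= 19 * 8
= 152

152


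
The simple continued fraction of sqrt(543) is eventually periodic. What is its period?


Run the CF algorithm for sqrt(543).
a_0 = floor(sqrt(543)) = 23; set m_0=0, q_0=1.
Recurrence: m' = q*a - m,  q' = (d - m'^2)/q,  a' = floor((a_0 + m')/q').
  step 1: m=23, q=14, a=3
  step 2: m=19, q=13, a=3
  step 3: m=20, q=11, a=3
  step 4: m=13, q=34, a=1
  step 5: m=21, q=3, a=14
  step 6: m=21, q=34, a=1
  step 7: m=13, q=11, a=3
  step 8: m=20, q=13, a=3
  step 9: m=19, q=14, a=3
  step 10: m=23, q=1, a=46
a_10 = 2*a_0 = 46, so the period closes here.
sqrt(543) = [23; 3, 3, 3, 1, 14, 1, 3, 3, 3, 46]
Period length = 10

10


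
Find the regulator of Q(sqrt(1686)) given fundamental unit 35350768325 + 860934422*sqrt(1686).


epsilon = 35350768325 + 860934422*sqrt(1686)
= 7.0702e+10
R = ln(7.0702e+10)
= 24.9817

24.9817


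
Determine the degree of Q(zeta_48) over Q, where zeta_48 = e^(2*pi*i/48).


The degree equals Euler's totient phi(48).
48 = 2^4 * 3
phi(48) = 16

16


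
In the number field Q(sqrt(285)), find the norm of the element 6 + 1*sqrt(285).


N(a + b*sqrt(d)) = a^2 - d*b^2
= (6)^2 - (285)*(1)^2
= 36 - 285
= -249

-249


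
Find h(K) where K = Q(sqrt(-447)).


K = Q(sqrt(-447)). d mod 4 = 1, so D = disc(K) = d = -447
h(K) equals the number of primitive reduced positive-definite forms (a, b, c) = a*x^2 + b*x*y + c*y^2 with b^2 - 4ac = D,
where reduced means |b| <= a <= c, with b >= 0 whenever |b| = a or a = c, and primitive means gcd(a, b, c) = 1.
Reduced forces 3a^2 <= |D| = 447, so 1 <= a <= 12; b must have the parity of D, and c = (b^2 - D)/(4a) must be an integer >= a.
Enumerate a = 1..12, b in [-a, a]:
  a=1: (1, 1, 112)  [1]
  a=2: (2, -1, 56), (2, 1, 56)  [2]
  a=3: (3, 3, 38)  [1]
  a=4: (4, -1, 28), (4, 1, 28)  [2]
  a=5: none
  a=6: (6, -3, 19), (6, 3, 19)  [2]
  a=7: (7, -1, 16), (7, 1, 16)  [2]
  a=8: (8, -1, 14), (8, 1, 14)  [2]
  a=9..10: none
  a=11: (11, -9, 12), (11, 9, 12)  [2]
  a=12: none
Total reduced forms: 1 + 2 + 1 + 2 + 2 + 2 + 2 + 2 = 14
h = 14

14


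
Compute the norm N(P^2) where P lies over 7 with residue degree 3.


N(P^a) = p^(a*f)
= 7^(2*3)
= 7^6
= 117649

117649


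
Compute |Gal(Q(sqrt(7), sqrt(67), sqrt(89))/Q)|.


The 3 square roots of distinct primes are multiplicatively independent over Q,
so [K:Q] = 2^3 and Gal(K/Q) is isomorphic to (Z/2Z)^3.
|Gal| = 2^3 = 8

8


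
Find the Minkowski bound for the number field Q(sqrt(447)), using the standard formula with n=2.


d = 447, d mod 4 = 3, so disc(K) = 4d = 1788; |disc(K)| = 1788
Real quadratic field, so n = 2, s = r2 = 0, r1 = 2
M = (n!/n^n) * (4/pi)^s * sqrt(|disc(K)|) = (2!/2^2) * (4/pi)^0 * sqrt(1788)
= 0.5 * 1.000000 * 42.284749
= 21.1424

21.1424


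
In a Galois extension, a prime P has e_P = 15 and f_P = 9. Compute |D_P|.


|D_P| = e * f
= 15 * 9
= 135

135


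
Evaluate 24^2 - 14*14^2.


x^2 - d*y^2
= 24^2 - 14*14^2
= 576 - 2744
= -2168

-2168


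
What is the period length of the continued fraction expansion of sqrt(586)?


Run the CF algorithm for sqrt(586).
a_0 = floor(sqrt(586)) = 24; set m_0=0, q_0=1.
Recurrence: m' = q*a - m,  q' = (d - m'^2)/q,  a' = floor((a_0 + m')/q').
  step 1: m=24, q=10, a=4
  step 2: m=16, q=33, a=1
  step 3: m=17, q=9, a=4
  step 4: m=19, q=25, a=1
  step 5: m=6, q=22, a=1
  step 6: m=16, q=15, a=2
  step 7: m=14, q=26, a=1
  step 8: m=12, q=17, a=2
  step 9: m=22, q=6, a=7
  step 10: m=20, q=31, a=1
  step 11: m=11, q=15, a=2
  step 12: m=19, q=15, a=2
  step 13: m=11, q=31, a=1
  step 14: m=20, q=6, a=7
  step 15: m=22, q=17, a=2
  step 16: m=12, q=26, a=1
  step 17: m=14, q=15, a=2
  step 18: m=16, q=22, a=1
  step 19: m=6, q=25, a=1
  step 20: m=19, q=9, a=4
  step 21: m=17, q=33, a=1
  step 22: m=16, q=10, a=4
  step 23: m=24, q=1, a=48
a_23 = 2*a_0 = 48, so the period closes here.
sqrt(586) = [24; 4, 1, 4, 1, 1, 2, 1, 2, 7, 1, 2, 2, 1, 7, 2, 1, 2, 1, 1, 4, 1, 4, 48]
Period length = 23

23


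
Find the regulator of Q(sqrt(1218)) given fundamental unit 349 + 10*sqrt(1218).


epsilon = 349 + 10*sqrt(1218)
= 697.9986
R = ln(697.9986)
= 6.5482

6.5482


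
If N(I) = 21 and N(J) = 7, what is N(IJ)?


N(IJ) = N(I) * N(J)
= 21 * 7
= 147

147


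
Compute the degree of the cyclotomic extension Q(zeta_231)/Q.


The degree equals Euler's totient phi(231).
231 = 3 * 7 * 11
phi(231) = 120

120


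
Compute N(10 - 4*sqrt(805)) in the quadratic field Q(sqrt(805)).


N(a + b*sqrt(d)) = a^2 - d*b^2
= (10)^2 - (805)*(-4)^2
= 100 - 12880
= -12780

-12780


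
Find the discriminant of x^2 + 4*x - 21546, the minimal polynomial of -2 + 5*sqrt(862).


The element -2 + 5*sqrt(862) has minimal polynomial:
x^2 + 4*x - 21546
Discriminant = (4)^2 - 4*(-21546)
= 16 + 86184
= 86200

86200


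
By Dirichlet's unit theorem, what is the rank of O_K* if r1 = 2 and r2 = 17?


By Dirichlet's unit theorem:
rank = r1 + r2 - 1
= 2 + 17 - 1
= 18

18


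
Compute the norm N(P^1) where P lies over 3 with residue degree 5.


N(P^a) = p^(a*f)
= 3^(1*5)
= 3^5
= 243

243


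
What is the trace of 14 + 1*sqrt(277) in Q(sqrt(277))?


Tr(a + b*sqrt(d)) = (a + b*sqrt(d)) + (a - b*sqrt(d)) = 2a
= 2 * (14)
= 28

28


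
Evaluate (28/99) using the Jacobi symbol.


Compute (28/99) via quadratic reciprocity:
  pull out 2: (2/99) = -1  (since 99 mod 8 = 3)
  pull out 2: (2/99) = -1  (since 99 mod 8 = 3)
  reciprocity: (7/99) -> -(99/7)
  reduce: (1/7)
  (1/7) = 1
Product of signs = -1

-1


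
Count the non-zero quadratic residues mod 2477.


For prime p, the number of non-zero quadratic residues is (p-1)/2.
= (2477-1)/2
= 1238

1238


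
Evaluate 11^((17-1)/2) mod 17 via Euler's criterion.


p = 17 is prime and the exponent is (p-1)/2 = 8, so by Euler's criterion 11^8 = (11/17) = +1 or -1 mod 17.
Compute by square-and-multiply:
  8 = 8 (binary 1000)
  Repeated squaring mod 17: 11^1 = 11, 11^2 = 2, 11^4 = 4, 11^8 = 16
  11^8 = 16 mod 17
Result 16 = p - 1 = -1 mod 17: 11 is a quadratic non-residue mod 17. As a residue in [0, p-1] the value is 16.
11^8 mod 17 = 16

16


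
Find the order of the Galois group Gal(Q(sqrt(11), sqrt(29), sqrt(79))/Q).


The 3 square roots of distinct primes are multiplicatively independent over Q,
so [K:Q] = 2^3 and Gal(K/Q) is isomorphic to (Z/2Z)^3.
|Gal| = 2^3 = 8

8


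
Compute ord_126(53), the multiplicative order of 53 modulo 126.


We want ord_126(53), the smallest k >= 1 with 53^k = 1 mod 126.
n = 126 = 2 * 3^2 * 7, phi(126) = 36; the order divides phi(n).
Divisors of 36: 1, 2, 3, 4, 6, 9, 12, 18, 36
Repeated squaring mod 126: 53^1 = 53, 53^2 = 37, 53^4 = 109, 53^8 = 37, 53^16 = 109, 53^32 = 37
Test divisors in increasing order:
  k=1: 53^1 = 53 mod 126
  k=2: 53^2 = 37 mod 126
  k=3: 53^3 = 37 * 53 = 71 mod 126
  k=4: 53^4 = 109 mod 126
  k=6: 53^6 = 109 * 37 = 1 mod 126  <- first divisor giving 1
Order = 6

6


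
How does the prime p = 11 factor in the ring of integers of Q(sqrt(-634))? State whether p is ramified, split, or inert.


K = Q(sqrt(-634)). Since d mod 4 = 2, disc(K) = -2536.
Check p | disc: -2536 mod 11 = 5.
p does not divide disc. Compute Legendre symbol (d/p):
4^((11-1)/2) mod 11 = 1
(d/p) = 1, so p splits: (p) = P*P' with e=1, f=1, g=2.
Therefore p is split.

split


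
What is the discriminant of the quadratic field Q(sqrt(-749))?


For K = Q(sqrt(d)) with d squarefree: disc(K) = d if d = 1 mod 4, and disc(K) = 4d if d = 2 or 3 mod 4.
Here d = -749, and d mod 4 = 3.
d = 3 mod 4, not 1 (O_K = Z[sqrt(d)]), so disc(K) = 4d = 4 * (-749) = -2996

-2996


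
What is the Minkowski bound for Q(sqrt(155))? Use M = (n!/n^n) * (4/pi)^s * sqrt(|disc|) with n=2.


d = 155, d mod 4 = 3, so disc(K) = 4d = 620; |disc(K)| = 620
Real quadratic field, so n = 2, s = r2 = 0, r1 = 2
M = (n!/n^n) * (4/pi)^s * sqrt(|disc(K)|) = (2!/2^2) * (4/pi)^0 * sqrt(620)
= 0.5 * 1.000000 * 24.899799
= 12.4499

12.4499


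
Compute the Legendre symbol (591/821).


p = 821 is prime, so compute (591/821) with the reciprocity algorithm (Jacobi-symbol steps: pull out 2s via (2/n), flip via reciprocity, reduce):
  reciprocity: (591/821) -> +(821/591)
  reduce: (230/591)
  pull out 2: (2/591) = +1  (since 591 mod 8 = 7)
  reciprocity: (115/591) -> -(591/115)
  reduce: (16/115)
  pull out 2: (2/115) = -1  (since 115 mod 8 = 3)
  pull out 2: (2/115) = -1  (since 115 mod 8 = 3)
  pull out 2: (2/115) = -1  (since 115 mod 8 = 3)
  pull out 2: (2/115) = -1  (since 115 mod 8 = 3)
  (1/115) = 1
Product of signs = -1
(591/821) = -1

-1


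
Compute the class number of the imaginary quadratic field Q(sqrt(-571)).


K = Q(sqrt(-571)). d mod 4 = 1, so D = disc(K) = d = -571
h(K) equals the number of primitive reduced positive-definite forms (a, b, c) = a*x^2 + b*x*y + c*y^2 with b^2 - 4ac = D,
where reduced means |b| <= a <= c, with b >= 0 whenever |b| = a or a = c, and primitive means gcd(a, b, c) = 1.
Reduced forces 3a^2 <= |D| = 571, so 1 <= a <= 13; b must have the parity of D, and c = (b^2 - D)/(4a) must be an integer >= a.
Enumerate a = 1..13, b in [-a, a]:
  a=1: (1, 1, 143)  [1]
  a=2..4: none
  a=5: (5, -3, 29), (5, 3, 29)  [2]
  a=6..10: none
  a=11: (11, -1, 13), (11, 1, 13)  [2]
  a=12..13: none
Total reduced forms: 1 + 2 + 2 = 5
h = 5

5
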